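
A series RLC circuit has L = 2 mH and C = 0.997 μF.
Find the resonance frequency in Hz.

Step 1 — Resonance condition Im(Z)=0 gives ω₀ = 1/√(LC).
Step 2 — ω₀ = 1/√(0.002·9.97e-07) = 2.239e+04 rad/s.
Step 3 — f₀ = ω₀/(2π) = 3564 Hz.

f₀ = 3564 Hz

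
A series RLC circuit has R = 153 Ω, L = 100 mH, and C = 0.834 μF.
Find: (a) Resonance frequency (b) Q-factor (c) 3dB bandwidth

Step 1 — Resonance condition Im(Z)=0 gives ω₀ = 1/√(LC).
Step 2 — ω₀ = 1/√(0.1·8.34e-07) = 3463 rad/s.
Step 3 — f₀ = ω₀/(2π) = 551.1 Hz.
Step 4 — Series Q: Q = ω₀L/R = 3463·0.1/153 = 2.263.
Step 5 — 3dB bandwidth: Δω = ω₀/Q = 1530 rad/s; BW = Δω/(2π) = 243.5 Hz.

(a) f₀ = 551.1 Hz  (b) Q = 2.263  (c) BW = 243.5 Hz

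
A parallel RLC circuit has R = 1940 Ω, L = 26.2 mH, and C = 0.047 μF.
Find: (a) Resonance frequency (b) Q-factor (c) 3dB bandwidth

Step 1 — Resonance: ω₀ = 1/√(LC) = 1/√(0.0262·4.7e-08) = 2.85e+04 rad/s.
Step 2 — f₀ = ω₀/(2π) = 4535 Hz.
Step 3 — Parallel Q: Q = R/(ω₀L) = 1940/(2.85e+04·0.0262) = 2.598.
Step 4 — Bandwidth: Δω = ω₀/Q = 1.097e+04 rad/s; BW = Δω/(2π) = 1746 Hz.

(a) f₀ = 4535 Hz  (b) Q = 2.598  (c) BW = 1746 Hz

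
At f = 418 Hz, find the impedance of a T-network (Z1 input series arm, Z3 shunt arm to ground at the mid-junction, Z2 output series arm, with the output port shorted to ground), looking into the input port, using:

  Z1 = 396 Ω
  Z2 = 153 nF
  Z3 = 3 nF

Step 1 — Angular frequency: ω = 2π·f = 2π·418 = 2626 rad/s.
Step 2 — Component impedances:
  Z1: Z = R = 396 Ω
  Z2: Z = 1/(jωC) = -j/(ω·C) = 0 - j2489 Ω
  Z3: Z = 1/(jωC) = -j/(ω·C) = 0 - j1.269e+05 Ω
Step 3 — With the output port shorted to ground, the output series arm Z2 runs from the junction to ground; the shunt arm Z3 also runs from the junction to ground. They appear in parallel: Z3 || Z2 = 0 - j2441 Ω.
Step 4 — Series with input arm Z1: Z_in = Z1 + (Z3 || Z2) = 396 - j2441 Ω = 2473∠-80.8° Ω.

Z = 396 - j2441 Ω = 2473∠-80.8° Ω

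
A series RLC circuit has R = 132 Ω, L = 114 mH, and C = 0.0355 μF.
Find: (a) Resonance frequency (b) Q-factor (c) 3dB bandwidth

Step 1 — Resonance: ω₀ = 1/√(LC) = 1/√(0.114·3.55e-08) = 1.572e+04 rad/s.
Step 2 — f₀ = ω₀/(2π) = 2502 Hz.
Step 3 — Series Q: Q = ω₀L/R = 1.572e+04·0.114/132 = 13.58.
Step 4 — Bandwidth: Δω = ω₀/Q = 1158 rad/s; BW = Δω/(2π) = 184.3 Hz.

(a) f₀ = 2502 Hz  (b) Q = 13.58  (c) BW = 184.3 Hz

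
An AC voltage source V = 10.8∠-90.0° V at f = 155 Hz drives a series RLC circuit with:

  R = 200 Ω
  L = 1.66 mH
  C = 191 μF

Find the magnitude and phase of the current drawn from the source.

Step 1 — Angular frequency: ω = 2π·f = 2π·155 = 973.9 rad/s.
Step 2 — Component impedances:
  R: Z = R = 200 Ω
  L: Z = jωL = j·973.9·0.00166 = 0 + j1.617 Ω
  C: Z = 1/(jωC) = -j/(ω·C) = 0 - j5.376 Ω
Step 3 — Series combination: Z_total = R + L + C = 200 - j3.759 Ω = 200∠-1.1° Ω.
Step 4 — Source phasor: V = 10.8∠-90.0° V = 0 - j10.8 V.
Step 5 — Ohm's law: I = V / Z_total = (0 - j10.8) / (200 - j3.759) = 0.001015 - j0.05398 A.
Step 6 — Convert to polar: |I| = 0.05399 A, ∠I = -88.9°.

I = 0.05399∠-88.9° A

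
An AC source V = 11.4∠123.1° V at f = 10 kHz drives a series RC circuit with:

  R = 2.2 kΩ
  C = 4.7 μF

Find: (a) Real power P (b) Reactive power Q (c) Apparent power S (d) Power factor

Step 1 — Angular frequency: ω = 2π·f = 2π·1e+04 = 6.283e+04 rad/s.
Step 2 — Component impedances:
  R: Z = R = 2200 Ω
  C: Z = 1/(jωC) = -j/(ω·C) = 0 - j3.386 Ω
Step 3 — Series combination: Z_total = R + C = 2200 - j3.386 Ω = 2200∠-0.1° Ω.
Step 4 — Source phasor: V = 11.4∠123.1° V = -6.226 + j9.55 V.
Step 5 — Current: I = V / Z = -0.002836 + j0.004337 A = 0.005182∠123.2° A.
Step 6 — Complex power: S = V·I* = 0.05907 - j9.093e-05 VA.
Step 7 — Real power: P = Re(S) = 0.05907 W.
Step 8 — Reactive power: Q = Im(S) = -9.093e-05 VAR.
Step 9 — Apparent power: |S| = 0.05907 VA.
Step 10 — Power factor: PF = P/|S| = 1 (leading).

(a) P = 0.05907 W  (b) Q = -9.093e-05 VAR  (c) S = 0.05907 VA  (d) PF = 1 (leading)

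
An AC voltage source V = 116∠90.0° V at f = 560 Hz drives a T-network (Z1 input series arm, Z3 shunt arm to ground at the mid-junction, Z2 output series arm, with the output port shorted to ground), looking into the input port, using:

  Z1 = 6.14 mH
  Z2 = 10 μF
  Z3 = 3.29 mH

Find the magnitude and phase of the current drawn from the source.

Step 1 — Angular frequency: ω = 2π·f = 2π·560 = 3519 rad/s.
Step 2 — Component impedances:
  Z1: Z = jωL = j·3519·0.00614 = 0 + j21.6 Ω
  Z2: Z = 1/(jωC) = -j/(ω·C) = 0 - j28.42 Ω
  Z3: Z = jωL = j·3519·0.00329 = 0 + j11.58 Ω
Step 3 — With the output port shorted to ground, the output series arm Z2 runs from the junction to ground; the shunt arm Z3 also runs from the junction to ground. They appear in parallel: Z3 || Z2 = 0 + j19.53 Ω.
Step 4 — Series with input arm Z1: Z_in = Z1 + (Z3 || Z2) = 0 + j41.14 Ω = 41.14∠90.0° Ω.
Step 5 — Source phasor: V = 116∠90.0° V = 0 + j116 V.
Step 6 — Ohm's law: I = V / Z_total = (0 + j116) / (0 + j41.14) = 2.82 A.
Step 7 — Convert to polar: |I| = 2.82 A, ∠I = -0.0°.

I = 2.82∠-0.0° A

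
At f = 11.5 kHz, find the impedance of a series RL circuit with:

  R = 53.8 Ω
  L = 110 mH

Step 1 — Angular frequency: ω = 2π·f = 2π·1.15e+04 = 7.226e+04 rad/s.
Step 2 — Component impedances:
  R: Z = R = 53.8 Ω
  L: Z = jωL = j·7.226e+04·0.11 = 0 + j7948 Ω
Step 3 — Series combination: Z_total = R + L = 53.8 + j7948 Ω = 7948∠89.6° Ω.

Z = 53.8 + j7948 Ω = 7948∠89.6° Ω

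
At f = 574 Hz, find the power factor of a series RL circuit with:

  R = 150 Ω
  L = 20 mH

Step 1 — Angular frequency: ω = 2π·f = 2π·574 = 3607 rad/s.
Step 2 — Component impedances:
  R: Z = R = 150 Ω
  L: Z = jωL = j·3607·0.02 = 0 + j72.13 Ω
Step 3 — Series combination: Z_total = R + L = 150 + j72.13 Ω = 166.4∠25.7° Ω.
Step 4 — Power factor: PF = cos(φ) = Re(Z)/|Z| = 150/166.44 = 0.9012.
Step 5 — Type: Im(Z) = 72.13 ⇒ lagging (phase φ = 25.7°).

PF = 0.9012 (lagging, φ = 25.7°)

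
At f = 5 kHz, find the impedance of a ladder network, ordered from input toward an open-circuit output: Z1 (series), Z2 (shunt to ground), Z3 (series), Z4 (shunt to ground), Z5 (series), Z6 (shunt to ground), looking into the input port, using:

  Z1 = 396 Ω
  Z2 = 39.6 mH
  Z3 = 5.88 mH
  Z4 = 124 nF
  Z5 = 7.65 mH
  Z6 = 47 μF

Step 1 — Angular frequency: ω = 2π·f = 2π·5000 = 3.142e+04 rad/s.
Step 2 — Component impedances:
  Z1: Z = R = 396 Ω
  Z2: Z = jωL = j·3.142e+04·0.0396 = 0 + j1244 Ω
  Z3: Z = jωL = j·3.142e+04·0.00588 = 0 + j184.7 Ω
  Z4: Z = 1/(jωC) = -j/(ω·C) = 0 - j256.7 Ω
  Z5: Z = jωL = j·3.142e+04·0.00765 = 0 + j240.3 Ω
  Z6: Z = 1/(jωC) = -j/(ω·C) = 0 - j0.6773 Ω
Step 3 — Ladder network (open output): work backward from the far end, alternating series and parallel combinations. Z_in = 396 + j936.8 Ω = 1017∠67.1° Ω.

Z = 396 + j936.8 Ω = 1017∠67.1° Ω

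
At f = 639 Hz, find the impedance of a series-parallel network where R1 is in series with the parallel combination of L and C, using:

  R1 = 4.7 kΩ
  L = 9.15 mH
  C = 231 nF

Step 1 — Angular frequency: ω = 2π·f = 2π·639 = 4015 rad/s.
Step 2 — Component impedances:
  R1: Z = R = 4700 Ω
  L: Z = jωL = j·4015·0.00915 = 0 + j36.74 Ω
  C: Z = 1/(jωC) = -j/(ω·C) = 0 - j1078 Ω
Step 3 — Parallel branch: L || C = 1/(1/L + 1/C) = 0 + j38.03 Ω.
Step 4 — Series with R1: Z_total = R1 + (L || C) = 4700 + j38.03 Ω = 4700∠0.5° Ω.

Z = 4700 + j38.03 Ω = 4700∠0.5° Ω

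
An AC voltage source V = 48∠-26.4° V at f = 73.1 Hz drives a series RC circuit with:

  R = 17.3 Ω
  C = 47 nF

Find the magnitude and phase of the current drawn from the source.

Step 1 — Angular frequency: ω = 2π·f = 2π·73.1 = 459.3 rad/s.
Step 2 — Component impedances:
  R: Z = R = 17.3 Ω
  C: Z = 1/(jωC) = -j/(ω·C) = 0 - j4.632e+04 Ω
Step 3 — Series combination: Z_total = R + C = 17.3 - j4.632e+04 Ω = 4.632e+04∠-90.0° Ω.
Step 4 — Source phasor: V = 48∠-26.4° V = 42.99 - j21.34 V.
Step 5 — Ohm's law: I = V / Z_total = (42.99 - j21.34) / (17.3 - j4.632e+04) = 0.0004611 + j0.0009279 A.
Step 6 — Convert to polar: |I| = 0.001036 A, ∠I = 63.6°.

I = 0.001036∠63.6° A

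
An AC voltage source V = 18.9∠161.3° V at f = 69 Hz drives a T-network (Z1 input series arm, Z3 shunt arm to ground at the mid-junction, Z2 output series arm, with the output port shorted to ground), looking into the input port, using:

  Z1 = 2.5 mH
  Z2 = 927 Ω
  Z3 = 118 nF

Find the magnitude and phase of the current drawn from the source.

Step 1 — Angular frequency: ω = 2π·f = 2π·69 = 433.5 rad/s.
Step 2 — Component impedances:
  Z1: Z = jωL = j·433.5·0.0025 = 0 + j1.084 Ω
  Z2: Z = R = 927 Ω
  Z3: Z = 1/(jωC) = -j/(ω·C) = 0 - j1.955e+04 Ω
Step 3 — With the output port shorted to ground, the output series arm Z2 runs from the junction to ground; the shunt arm Z3 also runs from the junction to ground. They appear in parallel: Z3 || Z2 = 924.9 - j43.86 Ω.
Step 4 — Series with input arm Z1: Z_in = Z1 + (Z3 || Z2) = 924.9 - j42.78 Ω = 925.9∠-2.6° Ω.
Step 5 — Source phasor: V = 18.9∠161.3° V = -17.9 + j6.06 V.
Step 6 — Ohm's law: I = V / Z_total = (-17.9 + j6.06) / (924.9 - j42.78) = -0.01962 + j0.005644 A.
Step 7 — Convert to polar: |I| = 0.02041 A, ∠I = 163.9°.

I = 0.02041∠163.9° A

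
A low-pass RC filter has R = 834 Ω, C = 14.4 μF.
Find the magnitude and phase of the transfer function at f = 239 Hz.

Step 1 — Angular frequency: ω = 2π·239 = 1502 rad/s.
Step 2 — Transfer function: H(jω) = 1/(1 + jωRC).
Step 3 — Denominator: 1 + jωRC = 1 + j·1502·834·1.44e-05 = 1 + j18.03.
Step 4 — H = 0.003065 - j0.05528.
Step 5 — Magnitude: |H| = 0.05536 (-25.1 dB); phase: φ = -86.8°.

|H| = 0.05536 (-25.1 dB), φ = -86.8°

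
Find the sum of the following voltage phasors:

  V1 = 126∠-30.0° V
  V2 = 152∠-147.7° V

Step 1 — Convert each phasor to rectangular form:
  V1 = 126·(cos(-30.0°) + j·sin(-30.0°)) = 109.1 - j63 V
  V2 = 152·(cos(-147.7°) + j·sin(-147.7°)) = -128.5 - j81.22 V
Step 2 — Sum components: V_total = -19.36 - j144.2 V.
Step 3 — Convert to polar: |V_total| = 145.5 V, ∠V_total = -97.6°.

V_total = 145.5∠-97.6° V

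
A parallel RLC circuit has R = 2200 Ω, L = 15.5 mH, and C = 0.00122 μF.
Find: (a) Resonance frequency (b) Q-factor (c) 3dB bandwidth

Step 1 — Resonance: ω₀ = 1/√(LC) = 1/√(0.0155·1.22e-09) = 2.3e+05 rad/s.
Step 2 — f₀ = ω₀/(2π) = 3.66e+04 Hz.
Step 3 — Parallel Q: Q = R/(ω₀L) = 2200/(2.3e+05·0.0155) = 0.6172.
Step 4 — Bandwidth: Δω = ω₀/Q = 3.726e+05 rad/s; BW = Δω/(2π) = 5.93e+04 Hz.

(a) f₀ = 3.66e+04 Hz  (b) Q = 0.6172  (c) BW = 5.93e+04 Hz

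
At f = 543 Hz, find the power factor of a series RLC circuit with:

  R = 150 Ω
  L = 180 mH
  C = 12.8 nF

Step 1 — Angular frequency: ω = 2π·f = 2π·543 = 3412 rad/s.
Step 2 — Component impedances:
  R: Z = R = 150 Ω
  L: Z = jωL = j·3412·0.18 = 0 + j614.1 Ω
  C: Z = 1/(jωC) = -j/(ω·C) = 0 - j2.29e+04 Ω
Step 3 — Series combination: Z_total = R + L + C = 150 - j2.228e+04 Ω = 2.229e+04∠-89.6° Ω.
Step 4 — Power factor: PF = cos(φ) = Re(Z)/|Z| = 150/22285 = 0.006731.
Step 5 — Type: Im(Z) = -2.228e+04 ⇒ leading (phase φ = -89.6°).

PF = 0.006731 (leading, φ = -89.6°)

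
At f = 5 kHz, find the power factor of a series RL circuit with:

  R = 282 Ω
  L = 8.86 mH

Step 1 — Angular frequency: ω = 2π·f = 2π·5000 = 3.142e+04 rad/s.
Step 2 — Component impedances:
  R: Z = R = 282 Ω
  L: Z = jωL = j·3.142e+04·0.00886 = 0 + j278.3 Ω
Step 3 — Series combination: Z_total = R + L = 282 + j278.3 Ω = 396.2∠44.6° Ω.
Step 4 — Power factor: PF = cos(φ) = Re(Z)/|Z| = 282/396.23 = 0.7117.
Step 5 — Type: Im(Z) = 278.3 ⇒ lagging (phase φ = 44.6°).

PF = 0.7117 (lagging, φ = 44.6°)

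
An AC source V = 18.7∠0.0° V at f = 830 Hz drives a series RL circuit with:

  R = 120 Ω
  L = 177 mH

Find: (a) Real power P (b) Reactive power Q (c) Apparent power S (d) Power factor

Step 1 — Angular frequency: ω = 2π·f = 2π·830 = 5215 rad/s.
Step 2 — Component impedances:
  R: Z = R = 120 Ω
  L: Z = jωL = j·5215·0.177 = 0 + j923.1 Ω
Step 3 — Series combination: Z_total = R + L = 120 + j923.1 Ω = 930.8∠82.6° Ω.
Step 4 — Source phasor: V = 18.7∠0.0° V = 18.7 V.
Step 5 — Current: I = V / Z = 0.00259 - j0.01992 A = 0.02009∠-82.6° A.
Step 6 — Complex power: S = V·I* = 0.04843 + j0.3725 VA.
Step 7 — Real power: P = Re(S) = 0.04843 W.
Step 8 — Reactive power: Q = Im(S) = 0.3725 VAR.
Step 9 — Apparent power: |S| = 0.3757 VA.
Step 10 — Power factor: PF = P/|S| = 0.1289 (lagging).

(a) P = 0.04843 W  (b) Q = 0.3725 VAR  (c) S = 0.3757 VA  (d) PF = 0.1289 (lagging)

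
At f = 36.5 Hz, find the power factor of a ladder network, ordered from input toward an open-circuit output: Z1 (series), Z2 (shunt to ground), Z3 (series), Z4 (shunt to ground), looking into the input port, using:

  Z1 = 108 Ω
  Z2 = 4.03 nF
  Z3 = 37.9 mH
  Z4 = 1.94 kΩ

Step 1 — Angular frequency: ω = 2π·f = 2π·36.5 = 229.3 rad/s.
Step 2 — Component impedances:
  Z1: Z = R = 108 Ω
  Z2: Z = 1/(jωC) = -j/(ω·C) = 0 - j1.082e+06 Ω
  Z3: Z = jωL = j·229.3·0.0379 = 0 + j8.692 Ω
  Z4: Z = R = 1940 Ω
Step 3 — Ladder network (open output): work backward from the far end, alternating series and parallel combinations. Z_in = 2048 + j5.213 Ω = 2048∠0.1° Ω.
Step 4 — Power factor: PF = cos(φ) = Re(Z)/|Z| = 2048/2048 = 1.
Step 5 — Type: Im(Z) = 5.213 ⇒ lagging (phase φ = 0.1°).

PF = 1 (lagging, φ = 0.1°)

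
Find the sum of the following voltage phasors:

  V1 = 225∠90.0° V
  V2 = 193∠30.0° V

Step 1 — Convert each phasor to rectangular form:
  V1 = 225·(cos(90.0°) + j·sin(90.0°)) = 0 + j225 V
  V2 = 193·(cos(30.0°) + j·sin(30.0°)) = 167.1 + j96.5 V
Step 2 — Sum components: V_total = 167.1 + j321.5 V.
Step 3 — Convert to polar: |V_total| = 362.4 V, ∠V_total = 62.5°.

V_total = 362.4∠62.5° V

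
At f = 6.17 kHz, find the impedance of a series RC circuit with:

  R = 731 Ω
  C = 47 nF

Step 1 — Angular frequency: ω = 2π·f = 2π·6170 = 3.877e+04 rad/s.
Step 2 — Component impedances:
  R: Z = R = 731 Ω
  C: Z = 1/(jωC) = -j/(ω·C) = 0 - j548.8 Ω
Step 3 — Series combination: Z_total = R + C = 731 - j548.8 Ω = 914.1∠-36.9° Ω.

Z = 731 - j548.8 Ω = 914.1∠-36.9° Ω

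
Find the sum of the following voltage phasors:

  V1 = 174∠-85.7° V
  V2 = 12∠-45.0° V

Step 1 — Convert each phasor to rectangular form:
  V1 = 174·(cos(-85.7°) + j·sin(-85.7°)) = 13.05 - j173.5 V
  V2 = 12·(cos(-45.0°) + j·sin(-45.0°)) = 8.485 - j8.485 V
Step 2 — Sum components: V_total = 21.53 - j182 V.
Step 3 — Convert to polar: |V_total| = 183.3 V, ∠V_total = -83.3°.

V_total = 183.3∠-83.3° V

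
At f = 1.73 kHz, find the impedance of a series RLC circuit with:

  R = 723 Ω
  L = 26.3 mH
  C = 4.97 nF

Step 1 — Angular frequency: ω = 2π·f = 2π·1730 = 1.087e+04 rad/s.
Step 2 — Component impedances:
  R: Z = R = 723 Ω
  L: Z = jωL = j·1.087e+04·0.0263 = 0 + j285.9 Ω
  C: Z = 1/(jωC) = -j/(ω·C) = 0 - j1.851e+04 Ω
Step 3 — Series combination: Z_total = R + L + C = 723 - j1.822e+04 Ω = 1.824e+04∠-87.7° Ω.

Z = 723 - j1.822e+04 Ω = 1.824e+04∠-87.7° Ω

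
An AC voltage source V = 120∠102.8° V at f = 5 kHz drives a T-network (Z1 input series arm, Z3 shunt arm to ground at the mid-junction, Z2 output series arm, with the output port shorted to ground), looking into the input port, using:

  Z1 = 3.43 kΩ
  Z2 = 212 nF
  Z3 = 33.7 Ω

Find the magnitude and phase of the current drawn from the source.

Step 1 — Angular frequency: ω = 2π·f = 2π·5000 = 3.142e+04 rad/s.
Step 2 — Component impedances:
  Z1: Z = R = 3430 Ω
  Z2: Z = 1/(jωC) = -j/(ω·C) = 0 - j150.1 Ω
  Z3: Z = R = 33.7 Ω
Step 3 — With the output port shorted to ground, the output series arm Z2 runs from the junction to ground; the shunt arm Z3 also runs from the junction to ground. They appear in parallel: Z3 || Z2 = 32.08 - j7.201 Ω.
Step 4 — Series with input arm Z1: Z_in = Z1 + (Z3 || Z2) = 3462 - j7.201 Ω = 3462∠-0.1° Ω.
Step 5 — Source phasor: V = 120∠102.8° V = -26.59 + j117 V.
Step 6 — Ohm's law: I = V / Z_total = (-26.59 + j117) / (3462 - j7.201) = -0.007749 + j0.03378 A.
Step 7 — Convert to polar: |I| = 0.03466 A, ∠I = 102.9°.

I = 0.03466∠102.9° A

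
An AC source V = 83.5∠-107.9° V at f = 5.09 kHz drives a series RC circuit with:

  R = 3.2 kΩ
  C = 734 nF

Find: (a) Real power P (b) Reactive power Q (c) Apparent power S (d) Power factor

Step 1 — Angular frequency: ω = 2π·f = 2π·5090 = 3.198e+04 rad/s.
Step 2 — Component impedances:
  R: Z = R = 3200 Ω
  C: Z = 1/(jωC) = -j/(ω·C) = 0 - j42.6 Ω
Step 3 — Series combination: Z_total = R + C = 3200 - j42.6 Ω = 3200∠-0.8° Ω.
Step 4 — Source phasor: V = 83.5∠-107.9° V = -25.66 - j79.46 V.
Step 5 — Current: I = V / Z = -0.007688 - j0.02493 A = 0.02609∠-107.1° A.
Step 6 — Complex power: S = V·I* = 2.178 - j0.029 VA.
Step 7 — Real power: P = Re(S) = 2.178 W.
Step 8 — Reactive power: Q = Im(S) = -0.029 VAR.
Step 9 — Apparent power: |S| = 2.179 VA.
Step 10 — Power factor: PF = P/|S| = 0.9999 (leading).

(a) P = 2.178 W  (b) Q = -0.029 VAR  (c) S = 2.179 VA  (d) PF = 0.9999 (leading)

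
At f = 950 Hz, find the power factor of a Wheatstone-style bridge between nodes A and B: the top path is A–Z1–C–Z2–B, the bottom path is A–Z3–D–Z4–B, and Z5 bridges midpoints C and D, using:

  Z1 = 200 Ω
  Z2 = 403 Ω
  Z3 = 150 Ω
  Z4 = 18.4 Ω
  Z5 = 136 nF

Step 1 — Angular frequency: ω = 2π·f = 2π·950 = 5969 rad/s.
Step 2 — Component impedances:
  Z1: Z = R = 200 Ω
  Z2: Z = R = 403 Ω
  Z3: Z = R = 150 Ω
  Z4: Z = R = 18.4 Ω
  Z5: Z = 1/(jωC) = -j/(ω·C) = 0 - j1232 Ω
Step 3 — Bridge requires nodal analysis (the Z5 bridge couples midpoints C and D, so the two paths cannot be reduced to a simple series/parallel combination). Setting node B to ground and injecting 1 A at node A, the 3-node admittance system at A, C, D solves to V_A = Z_AB = 131 - j4.293 Ω = 131∠-1.9° Ω.
Step 4 — Power factor: PF = cos(φ) = Re(Z)/|Z| = 130.97/131.04 = 0.9995.
Step 5 — Type: Im(Z) = -4.293 ⇒ leading (phase φ = -1.9°).

PF = 0.9995 (leading, φ = -1.9°)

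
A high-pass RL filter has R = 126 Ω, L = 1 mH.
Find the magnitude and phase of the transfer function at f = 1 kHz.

Step 1 — Angular frequency: ω = 2π·1000 = 6283 rad/s.
Step 2 — Transfer function: H(jω) = jωL/(R + jωL).
Step 3 — Numerator jωL = j·6.283; denominator R + jωL = 126 + j6.283.
Step 4 — H = 0.002481 + j0.04974.
Step 5 — Magnitude: |H| = 0.0498 (-26.1 dB); phase: φ = 87.1°.

|H| = 0.0498 (-26.1 dB), φ = 87.1°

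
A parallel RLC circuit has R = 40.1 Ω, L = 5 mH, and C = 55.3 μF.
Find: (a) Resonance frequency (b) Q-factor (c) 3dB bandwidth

Step 1 — Resonance: ω₀ = 1/√(LC) = 1/√(0.005·5.53e-05) = 1902 rad/s.
Step 2 — f₀ = ω₀/(2π) = 302.7 Hz.
Step 3 — Parallel Q: Q = R/(ω₀L) = 40.1/(1902·0.005) = 4.217.
Step 4 — Bandwidth: Δω = ω₀/Q = 451 rad/s; BW = Δω/(2π) = 71.77 Hz.

(a) f₀ = 302.7 Hz  (b) Q = 4.217  (c) BW = 71.77 Hz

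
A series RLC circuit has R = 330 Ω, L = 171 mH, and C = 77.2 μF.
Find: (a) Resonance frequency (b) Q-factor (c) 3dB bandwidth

Step 1 — Resonance condition Im(Z)=0 gives ω₀ = 1/√(LC).
Step 2 — ω₀ = 1/√(0.171·7.72e-05) = 275.2 rad/s.
Step 3 — f₀ = ω₀/(2π) = 43.8 Hz.
Step 4 — Series Q: Q = ω₀L/R = 275.2·0.171/330 = 0.1426.
Step 5 — 3dB bandwidth: Δω = ω₀/Q = 1930 rad/s; BW = Δω/(2π) = 307.1 Hz.

(a) f₀ = 43.8 Hz  (b) Q = 0.1426  (c) BW = 307.1 Hz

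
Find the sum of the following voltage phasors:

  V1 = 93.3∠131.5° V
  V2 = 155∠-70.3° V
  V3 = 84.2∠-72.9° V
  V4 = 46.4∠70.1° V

Step 1 — Convert each phasor to rectangular form:
  V1 = 93.3·(cos(131.5°) + j·sin(131.5°)) = -61.82 + j69.88 V
  V2 = 155·(cos(-70.3°) + j·sin(-70.3°)) = 52.25 - j145.9 V
  V3 = 84.2·(cos(-72.9°) + j·sin(-72.9°)) = 24.76 - j80.48 V
  V4 = 46.4·(cos(70.1°) + j·sin(70.1°)) = 15.79 + j43.63 V
Step 2 — Sum components: V_total = 30.98 - j112.9 V.
Step 3 — Convert to polar: |V_total| = 117.1 V, ∠V_total = -74.7°.

V_total = 117.1∠-74.7° V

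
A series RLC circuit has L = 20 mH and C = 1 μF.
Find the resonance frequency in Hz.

Step 1 — Resonance condition Im(Z)=0 gives ω₀ = 1/√(LC).
Step 2 — ω₀ = 1/√(0.02·1e-06) = 7071 rad/s.
Step 3 — f₀ = ω₀/(2π) = 1125 Hz.

f₀ = 1125 Hz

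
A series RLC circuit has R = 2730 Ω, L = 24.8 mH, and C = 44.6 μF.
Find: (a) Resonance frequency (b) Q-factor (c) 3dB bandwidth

Step 1 — Resonance: ω₀ = 1/√(LC) = 1/√(0.0248·4.46e-05) = 950.8 rad/s.
Step 2 — f₀ = ω₀/(2π) = 151.3 Hz.
Step 3 — Series Q: Q = ω₀L/R = 950.8·0.0248/2730 = 0.008638.
Step 4 — Bandwidth: Δω = ω₀/Q = 1.101e+05 rad/s; BW = Δω/(2π) = 1.752e+04 Hz.

(a) f₀ = 151.3 Hz  (b) Q = 0.008638  (c) BW = 1.752e+04 Hz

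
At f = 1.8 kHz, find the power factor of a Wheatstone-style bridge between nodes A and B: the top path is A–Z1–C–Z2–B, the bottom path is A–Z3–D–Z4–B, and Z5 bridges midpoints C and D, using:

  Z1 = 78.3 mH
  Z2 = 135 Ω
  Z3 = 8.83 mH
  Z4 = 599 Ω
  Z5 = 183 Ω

Step 1 — Angular frequency: ω = 2π·f = 2π·1800 = 1.131e+04 rad/s.
Step 2 — Component impedances:
  Z1: Z = jωL = j·1.131e+04·0.0783 = 0 + j885.6 Ω
  Z2: Z = R = 135 Ω
  Z3: Z = jωL = j·1.131e+04·0.00883 = 0 + j99.86 Ω
  Z4: Z = R = 599 Ω
  Z5: Z = R = 183 Ω
Step 3 — Bridge requires nodal analysis (the Z5 bridge couples midpoints C and D, so the two paths cannot be reduced to a simple series/parallel combination). Setting node B to ground and injecting 1 A at node A, the 3-node admittance system at A, C, D solves to V_A = Z_AB = 183.4 + j100.6 Ω = 209.2∠28.8° Ω.
Step 4 — Power factor: PF = cos(φ) = Re(Z)/|Z| = 183.4/209.2 = 0.8767.
Step 5 — Type: Im(Z) = 100.6 ⇒ lagging (phase φ = 28.8°).

PF = 0.8767 (lagging, φ = 28.8°)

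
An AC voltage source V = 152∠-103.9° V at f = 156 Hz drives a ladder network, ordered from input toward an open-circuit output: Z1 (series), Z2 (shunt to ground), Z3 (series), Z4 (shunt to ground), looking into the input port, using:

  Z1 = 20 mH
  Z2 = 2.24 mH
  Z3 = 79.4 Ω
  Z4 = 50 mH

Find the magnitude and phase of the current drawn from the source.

Step 1 — Angular frequency: ω = 2π·f = 2π·156 = 980.2 rad/s.
Step 2 — Component impedances:
  Z1: Z = jωL = j·980.2·0.02 = 0 + j19.6 Ω
  Z2: Z = jωL = j·980.2·0.00224 = 0 + j2.196 Ω
  Z3: Z = R = 79.4 Ω
  Z4: Z = jωL = j·980.2·0.05 = 0 + j49.01 Ω
Step 3 — Ladder network (open output): work backward from the far end, alternating series and parallel combinations. Z_in = 0.04288 + j21.77 Ω = 21.77∠89.9° Ω.
Step 4 — Source phasor: V = 152∠-103.9° V = -36.51 - j147.5 V.
Step 5 — Ohm's law: I = V / Z_total = (-36.51 - j147.5) / (0.04288 + j21.77) = -6.78 + j1.664 A.
Step 6 — Convert to polar: |I| = 6.982 A, ∠I = 166.2°.

I = 6.982∠166.2° A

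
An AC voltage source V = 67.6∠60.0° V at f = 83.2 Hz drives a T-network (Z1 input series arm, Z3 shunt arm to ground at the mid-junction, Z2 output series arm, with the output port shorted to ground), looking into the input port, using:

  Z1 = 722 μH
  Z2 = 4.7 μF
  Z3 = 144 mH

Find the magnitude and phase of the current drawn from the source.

Step 1 — Angular frequency: ω = 2π·f = 2π·83.2 = 522.8 rad/s.
Step 2 — Component impedances:
  Z1: Z = jωL = j·522.8·0.000722 = 0 + j0.3774 Ω
  Z2: Z = 1/(jωC) = -j/(ω·C) = 0 - j407 Ω
  Z3: Z = jωL = j·522.8·0.144 = 0 + j75.28 Ω
Step 3 — With the output port shorted to ground, the output series arm Z2 runs from the junction to ground; the shunt arm Z3 also runs from the junction to ground. They appear in parallel: Z3 || Z2 = 0 + j92.36 Ω.
Step 4 — Series with input arm Z1: Z_in = Z1 + (Z3 || Z2) = 0 + j92.74 Ω = 92.74∠90.0° Ω.
Step 5 — Source phasor: V = 67.6∠60.0° V = 33.8 + j58.54 V.
Step 6 — Ohm's law: I = V / Z_total = (33.8 + j58.54) / (0 + j92.74) = 0.6313 - j0.3645 A.
Step 7 — Convert to polar: |I| = 0.7289 A, ∠I = -30.0°.

I = 0.7289∠-30.0° A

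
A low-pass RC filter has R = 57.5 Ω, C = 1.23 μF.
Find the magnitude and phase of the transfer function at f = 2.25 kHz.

Step 1 — Angular frequency: ω = 2π·2250 = 1.414e+04 rad/s.
Step 2 — Transfer function: H(jω) = 1/(1 + jωRC).
Step 3 — Denominator: 1 + jωRC = 1 + j·1.414e+04·57.5·1.23e-06 = 1 + j0.9999.
Step 4 — H = 0.5001 - j0.5.
Step 5 — Magnitude: |H| = 0.7072 (-3.0 dB); phase: φ = -45.0°.

|H| = 0.7072 (-3.0 dB), φ = -45.0°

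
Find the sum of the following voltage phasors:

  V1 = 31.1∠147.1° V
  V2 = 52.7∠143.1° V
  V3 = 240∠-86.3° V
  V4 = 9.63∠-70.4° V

Step 1 — Convert each phasor to rectangular form:
  V1 = 31.1·(cos(147.1°) + j·sin(147.1°)) = -26.11 + j16.89 V
  V2 = 52.7·(cos(143.1°) + j·sin(143.1°)) = -42.14 + j31.64 V
  V3 = 240·(cos(-86.3°) + j·sin(-86.3°)) = 15.49 - j239.5 V
  V4 = 9.63·(cos(-70.4°) + j·sin(-70.4°)) = 3.23 - j9.072 V
Step 2 — Sum components: V_total = -49.54 - j200 V.
Step 3 — Convert to polar: |V_total| = 206.1 V, ∠V_total = -103.9°.

V_total = 206.1∠-103.9° V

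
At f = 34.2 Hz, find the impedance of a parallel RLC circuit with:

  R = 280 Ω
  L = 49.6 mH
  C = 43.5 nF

Step 1 — Angular frequency: ω = 2π·f = 2π·34.2 = 214.9 rad/s.
Step 2 — Component impedances:
  R: Z = R = 280 Ω
  L: Z = jωL = j·214.9·0.0496 = 0 + j10.66 Ω
  C: Z = 1/(jωC) = -j/(ω·C) = 0 - j1.07e+05 Ω
Step 3 — Parallel combination: 1/Z_total = 1/R + 1/L + 1/C; Z_total = 0.4052 + j10.64 Ω = 10.65∠87.8° Ω.

Z = 0.4052 + j10.64 Ω = 10.65∠87.8° Ω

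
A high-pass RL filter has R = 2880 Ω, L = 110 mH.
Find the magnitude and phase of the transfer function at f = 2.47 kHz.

Step 1 — Angular frequency: ω = 2π·2470 = 1.552e+04 rad/s.
Step 2 — Transfer function: H(jω) = jωL/(R + jωL).
Step 3 — Numerator jωL = j·1707; denominator R + jωL = 2880 + j1707.
Step 4 — H = 0.26 + j0.4386.
Step 5 — Magnitude: |H| = 0.5099 (-5.9 dB); phase: φ = 59.3°.

|H| = 0.5099 (-5.9 dB), φ = 59.3°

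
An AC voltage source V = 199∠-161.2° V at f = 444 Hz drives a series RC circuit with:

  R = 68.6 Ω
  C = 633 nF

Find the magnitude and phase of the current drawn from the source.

Step 1 — Angular frequency: ω = 2π·f = 2π·444 = 2790 rad/s.
Step 2 — Component impedances:
  R: Z = R = 68.6 Ω
  C: Z = 1/(jωC) = -j/(ω·C) = 0 - j566.3 Ω
Step 3 — Series combination: Z_total = R + C = 68.6 - j566.3 Ω = 570.4∠-83.1° Ω.
Step 4 — Source phasor: V = 199∠-161.2° V = -188.4 - j64.13 V.
Step 5 — Ohm's law: I = V / Z_total = (-188.4 - j64.13) / (68.6 - j566.3) = 0.07189 - j0.3414 A.
Step 6 — Convert to polar: |I| = 0.3489 A, ∠I = -78.1°.

I = 0.3489∠-78.1° A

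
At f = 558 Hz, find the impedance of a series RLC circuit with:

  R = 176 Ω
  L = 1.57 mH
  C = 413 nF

Step 1 — Angular frequency: ω = 2π·f = 2π·558 = 3506 rad/s.
Step 2 — Component impedances:
  R: Z = R = 176 Ω
  L: Z = jωL = j·3506·0.00157 = 0 + j5.504 Ω
  C: Z = 1/(jωC) = -j/(ω·C) = 0 - j690.6 Ω
Step 3 — Series combination: Z_total = R + L + C = 176 - j685.1 Ω = 707.4∠-75.6° Ω.

Z = 176 - j685.1 Ω = 707.4∠-75.6° Ω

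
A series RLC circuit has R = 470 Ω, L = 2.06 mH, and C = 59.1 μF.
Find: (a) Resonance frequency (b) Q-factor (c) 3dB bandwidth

Step 1 — Resonance condition Im(Z)=0 gives ω₀ = 1/√(LC).
Step 2 — ω₀ = 1/√(0.00206·5.91e-05) = 2866 rad/s.
Step 3 — f₀ = ω₀/(2π) = 456.1 Hz.
Step 4 — Series Q: Q = ω₀L/R = 2866·0.00206/470 = 0.01256.
Step 5 — 3dB bandwidth: Δω = ω₀/Q = 2.282e+05 rad/s; BW = Δω/(2π) = 3.631e+04 Hz.

(a) f₀ = 456.1 Hz  (b) Q = 0.01256  (c) BW = 3.631e+04 Hz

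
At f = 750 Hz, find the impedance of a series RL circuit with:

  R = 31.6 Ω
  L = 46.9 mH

Step 1 — Angular frequency: ω = 2π·f = 2π·750 = 4712 rad/s.
Step 2 — Component impedances:
  R: Z = R = 31.6 Ω
  L: Z = jωL = j·4712·0.0469 = 0 + j221 Ω
Step 3 — Series combination: Z_total = R + L = 31.6 + j221 Ω = 223.3∠81.9° Ω.

Z = 31.6 + j221 Ω = 223.3∠81.9° Ω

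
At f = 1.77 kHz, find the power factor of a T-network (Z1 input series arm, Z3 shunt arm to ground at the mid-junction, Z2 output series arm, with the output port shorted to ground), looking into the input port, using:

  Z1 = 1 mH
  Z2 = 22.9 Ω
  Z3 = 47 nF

Step 1 — Angular frequency: ω = 2π·f = 2π·1770 = 1.112e+04 rad/s.
Step 2 — Component impedances:
  Z1: Z = jωL = j·1.112e+04·0.001 = 0 + j11.12 Ω
  Z2: Z = R = 22.9 Ω
  Z3: Z = 1/(jωC) = -j/(ω·C) = 0 - j1913 Ω
Step 3 — With the output port shorted to ground, the output series arm Z2 runs from the junction to ground; the shunt arm Z3 also runs from the junction to ground. They appear in parallel: Z3 || Z2 = 22.9 - j0.2741 Ω.
Step 4 — Series with input arm Z1: Z_in = Z1 + (Z3 || Z2) = 22.9 + j10.85 Ω = 25.34∠25.3° Ω.
Step 5 — Power factor: PF = cos(φ) = Re(Z)/|Z| = 22.9/25.34 = 0.9037.
Step 6 — Type: Im(Z) = 10.85 ⇒ lagging (phase φ = 25.3°).

PF = 0.9037 (lagging, φ = 25.3°)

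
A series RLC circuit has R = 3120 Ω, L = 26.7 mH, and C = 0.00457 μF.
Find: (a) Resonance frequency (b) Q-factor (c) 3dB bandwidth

Step 1 — Resonance condition Im(Z)=0 gives ω₀ = 1/√(LC).
Step 2 — ω₀ = 1/√(0.0267·4.57e-09) = 9.053e+04 rad/s.
Step 3 — f₀ = ω₀/(2π) = 1.441e+04 Hz.
Step 4 — Series Q: Q = ω₀L/R = 9.053e+04·0.0267/3120 = 0.7747.
Step 5 — 3dB bandwidth: Δω = ω₀/Q = 1.169e+05 rad/s; BW = Δω/(2π) = 1.86e+04 Hz.

(a) f₀ = 1.441e+04 Hz  (b) Q = 0.7747  (c) BW = 1.86e+04 Hz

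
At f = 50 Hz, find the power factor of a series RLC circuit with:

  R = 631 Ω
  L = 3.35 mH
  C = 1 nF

Step 1 — Angular frequency: ω = 2π·f = 2π·50 = 314.2 rad/s.
Step 2 — Component impedances:
  R: Z = R = 631 Ω
  L: Z = jωL = j·314.2·0.00335 = 0 + j1.052 Ω
  C: Z = 1/(jωC) = -j/(ω·C) = 0 - j3.183e+06 Ω
Step 3 — Series combination: Z_total = R + L + C = 631 - j3.183e+06 Ω = 3.183e+06∠-90.0° Ω.
Step 4 — Power factor: PF = cos(φ) = Re(Z)/|Z| = 631/3.183e+06 = 0.0001982.
Step 5 — Type: Im(Z) = -3.183e+06 ⇒ leading (phase φ = -90.0°).

PF = 0.0001982 (leading, φ = -90.0°)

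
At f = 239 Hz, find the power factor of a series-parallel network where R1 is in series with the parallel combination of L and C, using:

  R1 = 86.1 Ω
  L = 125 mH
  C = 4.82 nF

Step 1 — Angular frequency: ω = 2π·f = 2π·239 = 1502 rad/s.
Step 2 — Component impedances:
  R1: Z = R = 86.1 Ω
  L: Z = jωL = j·1502·0.125 = 0 + j187.7 Ω
  C: Z = 1/(jωC) = -j/(ω·C) = 0 - j1.382e+05 Ω
Step 3 — Parallel branch: L || C = 1/(1/L + 1/C) = 0 + j188 Ω.
Step 4 — Series with R1: Z_total = R1 + (L || C) = 86.1 + j188 Ω = 206.7∠65.4° Ω.
Step 5 — Power factor: PF = cos(φ) = Re(Z)/|Z| = 86.1/206.7 = 0.4165.
Step 6 — Type: Im(Z) = 188 ⇒ lagging (phase φ = 65.4°).

PF = 0.4165 (lagging, φ = 65.4°)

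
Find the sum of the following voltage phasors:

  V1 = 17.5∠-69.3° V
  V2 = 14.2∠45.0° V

Step 1 — Convert each phasor to rectangular form:
  V1 = 17.5·(cos(-69.3°) + j·sin(-69.3°)) = 6.186 - j16.37 V
  V2 = 14.2·(cos(45.0°) + j·sin(45.0°)) = 10.04 + j10.04 V
Step 2 — Sum components: V_total = 16.23 - j6.329 V.
Step 3 — Convert to polar: |V_total| = 17.42 V, ∠V_total = -21.3°.

V_total = 17.42∠-21.3° V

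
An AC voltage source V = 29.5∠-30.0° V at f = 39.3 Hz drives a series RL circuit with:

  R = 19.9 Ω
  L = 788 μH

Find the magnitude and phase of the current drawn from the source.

Step 1 — Angular frequency: ω = 2π·f = 2π·39.3 = 246.9 rad/s.
Step 2 — Component impedances:
  R: Z = R = 19.9 Ω
  L: Z = jωL = j·246.9·0.000788 = 0 + j0.1946 Ω
Step 3 — Series combination: Z_total = R + L = 19.9 + j0.1946 Ω = 19.9∠0.6° Ω.
Step 4 — Source phasor: V = 29.5∠-30.0° V = 25.55 - j14.75 V.
Step 5 — Ohm's law: I = V / Z_total = (25.55 - j14.75) / (19.9 + j0.1946) = 1.276 - j0.7537 A.
Step 6 — Convert to polar: |I| = 1.482 A, ∠I = -30.6°.

I = 1.482∠-30.6° A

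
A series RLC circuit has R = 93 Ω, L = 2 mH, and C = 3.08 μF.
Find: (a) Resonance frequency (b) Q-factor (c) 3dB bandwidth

Step 1 — Resonance: ω₀ = 1/√(LC) = 1/√(0.002·3.08e-06) = 1.274e+04 rad/s.
Step 2 — f₀ = ω₀/(2π) = 2028 Hz.
Step 3 — Series Q: Q = ω₀L/R = 1.274e+04·0.002/93 = 0.274.
Step 4 — Bandwidth: Δω = ω₀/Q = 4.65e+04 rad/s; BW = Δω/(2π) = 7401 Hz.

(a) f₀ = 2028 Hz  (b) Q = 0.274  (c) BW = 7401 Hz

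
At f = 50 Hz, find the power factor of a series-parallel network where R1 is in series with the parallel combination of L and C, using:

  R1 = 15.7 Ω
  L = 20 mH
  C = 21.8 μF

Step 1 — Angular frequency: ω = 2π·f = 2π·50 = 314.2 rad/s.
Step 2 — Component impedances:
  R1: Z = R = 15.7 Ω
  L: Z = jωL = j·314.2·0.02 = 0 + j6.283 Ω
  C: Z = 1/(jωC) = -j/(ω·C) = 0 - j146 Ω
Step 3 — Parallel branch: L || C = 1/(1/L + 1/C) = 0 + j6.566 Ω.
Step 4 — Series with R1: Z_total = R1 + (L || C) = 15.7 + j6.566 Ω = 17.02∠22.7° Ω.
Step 5 — Power factor: PF = cos(φ) = Re(Z)/|Z| = 15.7/17.018 = 0.9226.
Step 6 — Type: Im(Z) = 6.566 ⇒ lagging (phase φ = 22.7°).

PF = 0.9226 (lagging, φ = 22.7°)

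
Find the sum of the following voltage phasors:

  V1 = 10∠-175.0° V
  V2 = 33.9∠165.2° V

Step 1 — Convert each phasor to rectangular form:
  V1 = 10·(cos(-175.0°) + j·sin(-175.0°)) = -9.962 - j0.8716 V
  V2 = 33.9·(cos(165.2°) + j·sin(165.2°)) = -32.78 + j8.66 V
Step 2 — Sum components: V_total = -42.74 + j7.788 V.
Step 3 — Convert to polar: |V_total| = 43.44 V, ∠V_total = 169.7°.

V_total = 43.44∠169.7° V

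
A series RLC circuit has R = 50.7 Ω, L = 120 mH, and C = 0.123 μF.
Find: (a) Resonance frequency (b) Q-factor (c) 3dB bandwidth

Step 1 — Resonance: ω₀ = 1/√(LC) = 1/√(0.12·1.23e-07) = 8231 rad/s.
Step 2 — f₀ = ω₀/(2π) = 1310 Hz.
Step 3 — Series Q: Q = ω₀L/R = 8231·0.12/50.7 = 19.48.
Step 4 — Bandwidth: Δω = ω₀/Q = 422.5 rad/s; BW = Δω/(2π) = 67.24 Hz.

(a) f₀ = 1310 Hz  (b) Q = 19.48  (c) BW = 67.24 Hz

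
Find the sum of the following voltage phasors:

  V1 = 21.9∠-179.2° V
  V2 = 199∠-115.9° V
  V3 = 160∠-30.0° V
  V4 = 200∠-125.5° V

Step 1 — Convert each phasor to rectangular form:
  V1 = 21.9·(cos(-179.2°) + j·sin(-179.2°)) = -21.9 - j0.3058 V
  V2 = 199·(cos(-115.9°) + j·sin(-115.9°)) = -86.92 - j179 V
  V3 = 160·(cos(-30.0°) + j·sin(-30.0°)) = 138.6 - j80 V
  V4 = 200·(cos(-125.5°) + j·sin(-125.5°)) = -116.1 - j162.8 V
Step 2 — Sum components: V_total = -86.4 - j422.1 V.
Step 3 — Convert to polar: |V_total| = 430.9 V, ∠V_total = -101.6°.

V_total = 430.9∠-101.6° V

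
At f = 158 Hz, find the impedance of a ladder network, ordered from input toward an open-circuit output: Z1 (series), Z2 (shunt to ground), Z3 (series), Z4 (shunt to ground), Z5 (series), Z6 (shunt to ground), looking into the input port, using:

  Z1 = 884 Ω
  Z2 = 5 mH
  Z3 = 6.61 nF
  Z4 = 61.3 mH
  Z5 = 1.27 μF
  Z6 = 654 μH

Step 1 — Angular frequency: ω = 2π·f = 2π·158 = 992.7 rad/s.
Step 2 — Component impedances:
  Z1: Z = R = 884 Ω
  Z2: Z = jωL = j·992.7·0.005 = 0 + j4.964 Ω
  Z3: Z = 1/(jωC) = -j/(ω·C) = 0 - j1.524e+05 Ω
  Z4: Z = jωL = j·992.7·0.0613 = 0 + j60.86 Ω
  Z5: Z = 1/(jωC) = -j/(ω·C) = 0 - j793.2 Ω
  Z6: Z = jωL = j·992.7·0.000654 = 0 + j0.6493 Ω
Step 3 — Ladder network (open output): work backward from the far end, alternating series and parallel combinations. Z_in = 884 + j4.964 Ω = 884∠0.3° Ω.

Z = 884 + j4.964 Ω = 884∠0.3° Ω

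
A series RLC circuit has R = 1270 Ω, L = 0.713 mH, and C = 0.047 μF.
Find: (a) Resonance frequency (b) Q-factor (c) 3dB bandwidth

Step 1 — Resonance: ω₀ = 1/√(LC) = 1/√(0.000713·4.7e-08) = 1.727e+05 rad/s.
Step 2 — f₀ = ω₀/(2π) = 2.749e+04 Hz.
Step 3 — Series Q: Q = ω₀L/R = 1.727e+05·0.000713/1270 = 0.09698.
Step 4 — Bandwidth: Δω = ω₀/Q = 1.781e+06 rad/s; BW = Δω/(2π) = 2.835e+05 Hz.

(a) f₀ = 2.749e+04 Hz  (b) Q = 0.09698  (c) BW = 2.835e+05 Hz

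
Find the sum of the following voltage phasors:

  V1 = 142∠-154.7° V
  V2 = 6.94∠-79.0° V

Step 1 — Convert each phasor to rectangular form:
  V1 = 142·(cos(-154.7°) + j·sin(-154.7°)) = -128.4 - j60.68 V
  V2 = 6.94·(cos(-79.0°) + j·sin(-79.0°)) = 1.324 - j6.812 V
Step 2 — Sum components: V_total = -127.1 - j67.5 V.
Step 3 — Convert to polar: |V_total| = 143.9 V, ∠V_total = -152.0°.

V_total = 143.9∠-152.0° V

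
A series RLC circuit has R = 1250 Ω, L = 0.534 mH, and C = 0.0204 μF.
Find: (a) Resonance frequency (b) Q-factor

Step 1 — Resonance condition Im(Z)=0 gives ω₀ = 1/√(LC).
Step 2 — ω₀ = 1/√(0.000534·2.04e-08) = 3.03e+05 rad/s.
Step 3 — f₀ = ω₀/(2π) = 4.822e+04 Hz.
Step 4 — Series Q: Q = ω₀L/R = 3.03e+05·0.000534/1250 = 0.1294.

(a) f₀ = 4.822e+04 Hz  (b) Q = 0.1294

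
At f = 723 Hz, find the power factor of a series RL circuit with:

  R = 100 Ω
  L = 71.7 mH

Step 1 — Angular frequency: ω = 2π·f = 2π·723 = 4543 rad/s.
Step 2 — Component impedances:
  R: Z = R = 100 Ω
  L: Z = jωL = j·4543·0.0717 = 0 + j325.7 Ω
Step 3 — Series combination: Z_total = R + L = 100 + j325.7 Ω = 340.7∠72.9° Ω.
Step 4 — Power factor: PF = cos(φ) = Re(Z)/|Z| = 100/340.7 = 0.2935.
Step 5 — Type: Im(Z) = 325.7 ⇒ lagging (phase φ = 72.9°).

PF = 0.2935 (lagging, φ = 72.9°)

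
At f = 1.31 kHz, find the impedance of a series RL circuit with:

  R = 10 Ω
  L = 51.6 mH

Step 1 — Angular frequency: ω = 2π·f = 2π·1310 = 8231 rad/s.
Step 2 — Component impedances:
  R: Z = R = 10 Ω
  L: Z = jωL = j·8231·0.0516 = 0 + j424.7 Ω
Step 3 — Series combination: Z_total = R + L = 10 + j424.7 Ω = 424.8∠88.7° Ω.

Z = 10 + j424.7 Ω = 424.8∠88.7° Ω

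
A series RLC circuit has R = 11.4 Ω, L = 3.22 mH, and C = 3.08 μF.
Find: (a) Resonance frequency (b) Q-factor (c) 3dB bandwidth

Step 1 — Resonance: ω₀ = 1/√(LC) = 1/√(0.00322·3.08e-06) = 1.004e+04 rad/s.
Step 2 — f₀ = ω₀/(2π) = 1598 Hz.
Step 3 — Series Q: Q = ω₀L/R = 1.004e+04·0.00322/11.4 = 2.836.
Step 4 — Bandwidth: Δω = ω₀/Q = 3540 rad/s; BW = Δω/(2π) = 563.5 Hz.

(a) f₀ = 1598 Hz  (b) Q = 2.836  (c) BW = 563.5 Hz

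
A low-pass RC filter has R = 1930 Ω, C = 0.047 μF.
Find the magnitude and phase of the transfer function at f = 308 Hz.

Step 1 — Angular frequency: ω = 2π·308 = 1935 rad/s.
Step 2 — Transfer function: H(jω) = 1/(1 + jωRC).
Step 3 — Denominator: 1 + jωRC = 1 + j·1935·1930·4.7e-08 = 1 + j0.1755.
Step 4 — H = 0.9701 - j0.1703.
Step 5 — Magnitude: |H| = 0.9849 (-0.1 dB); phase: φ = -10.0°.

|H| = 0.9849 (-0.1 dB), φ = -10.0°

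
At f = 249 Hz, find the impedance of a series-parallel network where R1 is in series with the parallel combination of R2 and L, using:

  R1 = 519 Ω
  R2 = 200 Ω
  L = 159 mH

Step 1 — Angular frequency: ω = 2π·f = 2π·249 = 1565 rad/s.
Step 2 — Component impedances:
  R1: Z = R = 519 Ω
  R2: Z = R = 200 Ω
  L: Z = jωL = j·1565·0.159 = 0 + j248.8 Ω
Step 3 — Parallel branch: R2 || L = 1/(1/R2 + 1/L) = 121.5 + j97.67 Ω.
Step 4 — Series with R1: Z_total = R1 + (R2 || L) = 640.5 + j97.67 Ω = 647.9∠8.7° Ω.

Z = 640.5 + j97.67 Ω = 647.9∠8.7° Ω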